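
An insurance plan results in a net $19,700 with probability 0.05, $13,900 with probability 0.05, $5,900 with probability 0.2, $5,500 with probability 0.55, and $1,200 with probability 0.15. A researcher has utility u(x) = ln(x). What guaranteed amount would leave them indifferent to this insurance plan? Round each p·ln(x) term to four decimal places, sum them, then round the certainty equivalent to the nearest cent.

$4,955.73

E[u] = 0.05·ln(19700) + 0.05·ln(13900) + 0.2·ln(5900) + 0.55·ln(5500) + 0.15·ln(1200) = 0.4944 + 0.4770 + 1.7365 + 4.7369 + 1.0635 = 8.5083
CE = e^8.5083 ≈ 4955.73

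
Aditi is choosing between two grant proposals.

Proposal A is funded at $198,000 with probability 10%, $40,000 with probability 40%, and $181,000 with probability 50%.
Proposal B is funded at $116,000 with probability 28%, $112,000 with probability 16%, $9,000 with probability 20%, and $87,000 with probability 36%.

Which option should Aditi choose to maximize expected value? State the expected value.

Proposal A ($126,300)

Proposal A = 0.1 × 198000 + 0.4 × 40000 + 0.5 × 181000 = 19800 + 16000 + 90500 = 126300
Proposal B = 0.28 × 116000 + 0.16 × 112000 + 0.2 × 9000 + 0.36 × 87000 = 32480 + 17920 + 1800 + 31320 = 83520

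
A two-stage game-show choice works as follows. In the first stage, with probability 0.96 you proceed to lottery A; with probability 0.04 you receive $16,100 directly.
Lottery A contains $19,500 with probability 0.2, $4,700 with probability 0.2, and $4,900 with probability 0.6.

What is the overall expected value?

$8,112.80

EV(A) = 0.2 × 19500 + 0.2 × 4700 + 0.6 × 4900 = 3900 + 940 + 2940 = 7780
Branch B: 16100 (certain)
Overall = 0.96 × 7780 + 0.04 × 16100 = 7468.8 + 644 = 8112.8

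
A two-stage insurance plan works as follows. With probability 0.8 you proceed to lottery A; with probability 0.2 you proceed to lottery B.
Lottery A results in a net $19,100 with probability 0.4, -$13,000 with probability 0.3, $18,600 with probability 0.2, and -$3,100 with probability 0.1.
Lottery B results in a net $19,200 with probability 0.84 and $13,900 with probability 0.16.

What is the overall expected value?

EV(A) = 0.4 × 19100 + 0.3 × (-13000) + 0.2 × 18600 + 0.1 × (-3100) = 7640 − 3900 + 3720 − 310 = 7150
EV(B) = 0.84 × 19200 + 0.16 × 13900 = 16128 + 2224 = 18352
Overall = 0.8 × 7150 + 0.2 × 18352 = 5720 + 3670.4 = 9390.4

$9,390.40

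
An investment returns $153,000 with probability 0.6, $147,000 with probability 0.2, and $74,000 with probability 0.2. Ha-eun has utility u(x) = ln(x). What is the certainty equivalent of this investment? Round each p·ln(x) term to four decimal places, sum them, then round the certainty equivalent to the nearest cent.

E[u] = 0.6·ln(153000) + 0.2·ln(147000) + 0.2·ln(74000) = 7.1629 + 2.3796 + 2.2424 = 11.7849
CE = e^11.7849 ≈ 131255.36

$131,255.36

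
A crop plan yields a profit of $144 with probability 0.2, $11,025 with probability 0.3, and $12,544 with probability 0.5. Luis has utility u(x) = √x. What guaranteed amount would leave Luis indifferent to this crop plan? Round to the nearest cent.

E[u] = 0.2·√144 + 0.3·√11025 + 0.5·√12544 = 0.2·12 + 0.3·105 + 0.5·112 = 89.9
CE = (89.9)² = 8082.01

$8,082.01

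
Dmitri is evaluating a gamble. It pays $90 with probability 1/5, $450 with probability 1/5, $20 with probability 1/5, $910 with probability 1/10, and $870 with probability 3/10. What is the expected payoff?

EV = 1/5 × 90 + 1/5 × 450 + 1/5 × 20 + 1/10 × 910 + 3/10 × 870 = 18 + 90 + 4 + 91 + 261 = 464

$464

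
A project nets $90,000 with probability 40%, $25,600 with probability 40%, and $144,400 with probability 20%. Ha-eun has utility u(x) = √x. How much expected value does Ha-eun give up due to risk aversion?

$7,520

E[u] = 0.4·√90000 + 0.4·√25600 + 0.2·√144400 = 0.4·300 + 0.4·160 + 0.2·380 = 260
CE = (260)² = 67600
Risk premium = EV − CE = 75120 − 67600 = 7520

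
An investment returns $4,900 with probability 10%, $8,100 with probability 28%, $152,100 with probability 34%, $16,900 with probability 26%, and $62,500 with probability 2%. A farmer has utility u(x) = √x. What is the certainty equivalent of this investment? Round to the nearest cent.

E[u] = 0.1·√4900 + 0.28·√8100 + 0.34·√152100 + 0.26·√16900 + 0.02·√62500 = 0.1·70 + 0.28·90 + 0.34·390 + 0.26·130 + 0.02·250 = 203.6
CE = (203.6)² = 41452.96

$41,452.96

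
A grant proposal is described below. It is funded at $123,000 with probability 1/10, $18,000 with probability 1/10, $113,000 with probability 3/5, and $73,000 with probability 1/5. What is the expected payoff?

$96,500

EV = 1/10 × 123000 + 1/10 × 18000 + 3/5 × 113000 + 1/5 × 73000 = 12300 + 1800 + 67800 + 14600 = 96500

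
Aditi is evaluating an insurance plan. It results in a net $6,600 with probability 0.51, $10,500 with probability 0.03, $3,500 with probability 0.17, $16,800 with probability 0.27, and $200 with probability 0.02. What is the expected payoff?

$8,816

EV = 0.51 × 6600 + 0.03 × 10500 + 0.17 × 3500 + 0.27 × 16800 + 0.02 × 200 = 3366 + 315 + 595 + 4536 + 4 = 8816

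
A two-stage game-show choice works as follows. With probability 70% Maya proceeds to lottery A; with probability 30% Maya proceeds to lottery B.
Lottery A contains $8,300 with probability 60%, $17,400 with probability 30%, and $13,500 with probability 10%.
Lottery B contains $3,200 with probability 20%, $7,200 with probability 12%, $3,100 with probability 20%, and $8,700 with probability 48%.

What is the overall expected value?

EV(A) = 0.6 × 8300 + 0.3 × 17400 + 0.1 × 13500 = 4980 + 5220 + 1350 = 11550
EV(B) = 0.2 × 3200 + 0.12 × 7200 + 0.2 × 3100 + 0.48 × 8700 = 640 + 864 + 620 + 4176 = 6300
Overall = 0.7 × 11550 + 0.3 × 6300 = 8085 + 1890 = 9975

$9,975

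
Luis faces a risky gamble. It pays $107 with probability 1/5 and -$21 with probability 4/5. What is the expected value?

EV = 1/5 × 107 + 4/5 × (-21) = 21.4 − 16.8 = 4.6

$4.60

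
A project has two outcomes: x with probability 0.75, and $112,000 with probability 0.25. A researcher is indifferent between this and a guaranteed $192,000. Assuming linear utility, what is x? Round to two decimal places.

0.75·x + 0.25·112000 = 192000
0.75·x = 192000 − 28000 = 164000
x = 164000 / 0.75 = 218666.6667

x = $218,666.67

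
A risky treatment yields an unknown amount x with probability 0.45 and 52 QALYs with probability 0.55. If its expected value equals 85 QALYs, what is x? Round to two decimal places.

0.45·x + 0.55·52 = 85
0.45·x = 85 − 28.6 = 56.4
x = 56.4 / 0.45 = 125.3333

x = 125.33 QALYs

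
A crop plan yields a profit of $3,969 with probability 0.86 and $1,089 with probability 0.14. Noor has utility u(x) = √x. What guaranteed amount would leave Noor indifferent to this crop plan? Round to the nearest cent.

E[u] = 0.86·√3969 + 0.14·√1089 = 0.86·63 + 0.14·33 = 58.8
CE = (58.8)² = 3457.44

$3,457.44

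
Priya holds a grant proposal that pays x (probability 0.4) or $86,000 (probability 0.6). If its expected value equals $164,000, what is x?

0.4·x + 0.6·86000 = 164000
0.4·x = 164000 − 51600 = 112400
x = 112400 / 0.4 = 281000

x = $281,000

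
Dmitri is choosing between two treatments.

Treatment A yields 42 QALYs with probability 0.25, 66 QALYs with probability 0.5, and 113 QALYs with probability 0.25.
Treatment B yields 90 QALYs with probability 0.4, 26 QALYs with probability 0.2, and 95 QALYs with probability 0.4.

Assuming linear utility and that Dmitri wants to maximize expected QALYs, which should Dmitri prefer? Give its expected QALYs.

Treatment A = 0.25 × 42 + 0.5 × 66 + 0.25 × 113 = 10.5 + 33 + 28.25 = 71.75
Treatment B = 0.4 × 90 + 0.2 × 26 + 0.4 × 95 = 36 + 5.2 + 38 = 79.2

Treatment B (79.2 QALYs)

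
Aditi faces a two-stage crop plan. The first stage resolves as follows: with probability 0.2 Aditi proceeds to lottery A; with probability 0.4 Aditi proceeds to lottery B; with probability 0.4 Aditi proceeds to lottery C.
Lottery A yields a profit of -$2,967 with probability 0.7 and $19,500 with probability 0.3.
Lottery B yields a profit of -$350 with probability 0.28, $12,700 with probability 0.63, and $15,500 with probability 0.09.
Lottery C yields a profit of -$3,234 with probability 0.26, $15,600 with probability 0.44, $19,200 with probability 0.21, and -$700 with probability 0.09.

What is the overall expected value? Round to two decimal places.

$8,470.68

EV(A) = 0.7 × (-2967) + 0.3 × 19500 = -2076.9 + 5850 = 3773.1
EV(B) = 0.28 × (-350) + 0.63 × 12700 + 0.09 × 15500 = -98 + 8001 + 1395 = 9298
EV(C) = 0.26 × (-3234) + 0.44 × 15600 + 0.21 × 19200 + 0.09 × (-700) = -840.84 + 6864 + 4032 − 63 = 9992.16
Overall = 0.2 × 3773.1 + 0.4 × 9298 + 0.4 × 9992.16 = 754.62 + 3719.2 + 3996.864 = 8470.684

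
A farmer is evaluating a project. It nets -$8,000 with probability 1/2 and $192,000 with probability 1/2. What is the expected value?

EV = 1/2 × (-8000) + 1/2 × 192000 = -4000 + 96000 = 92000

$92,000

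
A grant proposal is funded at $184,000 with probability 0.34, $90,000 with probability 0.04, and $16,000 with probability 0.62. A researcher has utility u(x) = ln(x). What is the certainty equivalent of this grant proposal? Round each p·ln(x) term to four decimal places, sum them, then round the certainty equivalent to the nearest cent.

E[u] = 0.34·ln(184000) + 0.04·ln(90000) + 0.62·ln(16000) = 4.1217 + 0.4563 + 6.0018 = 10.5798
CE = e^10.5798 ≈ 39332.25

$39,332.25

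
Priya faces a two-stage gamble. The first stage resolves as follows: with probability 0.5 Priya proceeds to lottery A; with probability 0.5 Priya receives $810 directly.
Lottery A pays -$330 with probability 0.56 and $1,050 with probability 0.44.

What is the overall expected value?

$543.60

EV(A) = 0.56 × (-330) + 0.44 × 1050 = -184.8 + 462 = 277.2
Branch B: 810 (certain)
Overall = 0.5 × 277.2 + 0.5 × 810 = 138.6 + 405 = 543.6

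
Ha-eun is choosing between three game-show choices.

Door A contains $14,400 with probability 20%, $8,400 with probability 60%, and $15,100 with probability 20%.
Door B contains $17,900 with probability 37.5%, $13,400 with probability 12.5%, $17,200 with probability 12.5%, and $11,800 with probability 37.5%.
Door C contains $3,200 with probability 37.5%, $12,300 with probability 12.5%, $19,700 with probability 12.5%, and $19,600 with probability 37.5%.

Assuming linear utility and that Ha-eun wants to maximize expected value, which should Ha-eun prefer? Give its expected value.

Door B ($14,962.50)

Door A = 0.2 × 14400 + 0.6 × 8400 + 0.2 × 15100 = 2880 + 5040 + 3020 = 10940
Door B = 0.375 × 17900 + 0.125 × 13400 + 0.125 × 17200 + 0.375 × 11800 = 6712.5 + 1675 + 2150 + 4425 = 14962.5
Door C = 0.375 × 3200 + 0.125 × 12300 + 0.125 × 19700 + 0.375 × 19600 = 1200 + 1537.5 + 2462.5 + 7350 = 12550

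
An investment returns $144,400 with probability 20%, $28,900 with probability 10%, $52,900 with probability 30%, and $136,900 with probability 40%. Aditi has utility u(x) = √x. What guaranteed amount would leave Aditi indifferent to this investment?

E[u] = 0.2·√144400 + 0.1·√28900 + 0.3·√52900 + 0.4·√136900 = 0.2·380 + 0.1·170 + 0.3·230 + 0.4·370 = 310
CE = (310)² = 96100

$96,100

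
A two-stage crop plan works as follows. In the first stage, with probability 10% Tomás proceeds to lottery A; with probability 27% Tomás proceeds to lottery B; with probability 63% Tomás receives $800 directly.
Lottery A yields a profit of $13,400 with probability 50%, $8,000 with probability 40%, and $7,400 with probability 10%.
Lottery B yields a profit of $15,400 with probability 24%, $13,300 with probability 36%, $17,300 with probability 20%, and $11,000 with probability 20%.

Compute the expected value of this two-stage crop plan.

$5,386.88

EV(A) = 0.5 × 13400 + 0.4 × 8000 + 0.1 × 7400 = 6700 + 3200 + 740 = 10640
EV(B) = 0.24 × 15400 + 0.36 × 13300 + 0.2 × 17300 + 0.2 × 11000 = 3696 + 4788 + 3460 + 2200 = 14144
Branch C: 800 (certain)
Overall = 0.1 × 10640 + 0.27 × 14144 + 0.63 × 800 = 1064 + 3818.88 + 504 = 5386.88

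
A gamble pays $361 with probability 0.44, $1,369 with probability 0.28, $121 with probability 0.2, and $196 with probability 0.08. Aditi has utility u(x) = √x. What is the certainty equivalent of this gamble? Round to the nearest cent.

E[u] = 0.44·√361 + 0.28·√1369 + 0.2·√121 + 0.08·√196 = 0.44·19 + 0.28·37 + 0.2·11 + 0.08·14 = 22.04
CE = (22.04)² = 485.7616

$485.76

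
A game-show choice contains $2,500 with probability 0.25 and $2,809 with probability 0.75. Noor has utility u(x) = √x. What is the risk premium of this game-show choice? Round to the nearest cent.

E[u] = 0.25·√2500 + 0.75·√2809 = 0.25·50 + 0.75·53 = 52.25
CE = (52.25)² = 2730.0625
Risk premium = EV − CE = 2731.75 − 2730.0625 = 1.6875

$1.69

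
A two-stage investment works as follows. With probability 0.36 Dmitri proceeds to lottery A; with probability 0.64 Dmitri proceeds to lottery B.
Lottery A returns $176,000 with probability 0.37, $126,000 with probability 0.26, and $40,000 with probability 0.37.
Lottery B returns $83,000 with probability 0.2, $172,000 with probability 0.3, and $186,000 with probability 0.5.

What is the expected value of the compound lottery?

EV(A) = 0.37 × 176000 + 0.26 × 126000 + 0.37 × 40000 = 65120 + 32760 + 14800 = 112680
EV(B) = 0.2 × 83000 + 0.3 × 172000 + 0.5 × 186000 = 16600 + 51600 + 93000 = 161200
Overall = 0.36 × 112680 + 0.64 × 161200 = 40564.8 + 103168 = 143732.8

$143,732.80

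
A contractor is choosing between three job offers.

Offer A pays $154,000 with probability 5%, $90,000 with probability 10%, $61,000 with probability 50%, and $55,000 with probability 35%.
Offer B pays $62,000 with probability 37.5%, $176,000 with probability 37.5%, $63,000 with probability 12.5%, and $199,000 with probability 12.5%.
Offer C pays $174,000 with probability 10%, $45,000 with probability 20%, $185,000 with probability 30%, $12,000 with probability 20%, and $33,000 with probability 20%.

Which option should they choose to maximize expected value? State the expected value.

Offer A = 0.05 × 154000 + 0.1 × 90000 + 0.5 × 61000 + 0.35 × 55000 = 7700 + 9000 + 30500 + 19250 = 66450
Offer B = 0.375 × 62000 + 0.375 × 176000 + 0.125 × 63000 + 0.125 × 199000 = 23250 + 66000 + 7875 + 24875 = 122000
Offer C = 0.1 × 174000 + 0.2 × 45000 + 0.3 × 185000 + 0.2 × 12000 + 0.2 × 33000 = 17400 + 9000 + 55500 + 2400 + 6600 = 90900

Offer B ($122,000)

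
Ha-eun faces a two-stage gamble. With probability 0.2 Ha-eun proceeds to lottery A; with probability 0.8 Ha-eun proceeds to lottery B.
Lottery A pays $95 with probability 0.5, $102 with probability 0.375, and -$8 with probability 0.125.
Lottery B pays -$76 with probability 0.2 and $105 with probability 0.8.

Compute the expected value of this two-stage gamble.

$71.99

EV(A) = 0.5 × 95 + 0.375 × 102 + 0.125 × (-8) = 47.5 + 38.25 − 1 = 84.75
EV(B) = 0.2 × (-76) + 0.8 × 105 = -15.2 + 84 = 68.8
Overall = 0.2 × 84.75 + 0.8 × 68.8 = 16.95 + 55.04 = 71.99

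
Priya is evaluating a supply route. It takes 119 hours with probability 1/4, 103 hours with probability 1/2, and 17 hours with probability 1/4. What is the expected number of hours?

85.5 hours

EV = 1/4 × 119 + 1/2 × 103 + 1/4 × 17 = 29.75 + 51.5 + 4.25 = 85.5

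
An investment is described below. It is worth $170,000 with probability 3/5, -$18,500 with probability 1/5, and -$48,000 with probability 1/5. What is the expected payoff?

$88,700

EV = 3/5 × 170000 + 1/5 × (-18500) + 1/5 × (-48000) = 102000 − 3700 − 9600 = 88700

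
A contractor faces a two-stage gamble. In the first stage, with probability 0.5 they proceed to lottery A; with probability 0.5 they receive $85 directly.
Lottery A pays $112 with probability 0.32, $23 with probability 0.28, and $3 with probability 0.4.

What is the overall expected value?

$64.24

EV(A) = 0.32 × 112 + 0.28 × 23 + 0.4 × 3 = 35.84 + 6.44 + 1.2 = 43.48
Branch B: 85 (certain)
Overall = 0.5 × 43.48 + 0.5 × 85 = 21.74 + 42.5 = 64.24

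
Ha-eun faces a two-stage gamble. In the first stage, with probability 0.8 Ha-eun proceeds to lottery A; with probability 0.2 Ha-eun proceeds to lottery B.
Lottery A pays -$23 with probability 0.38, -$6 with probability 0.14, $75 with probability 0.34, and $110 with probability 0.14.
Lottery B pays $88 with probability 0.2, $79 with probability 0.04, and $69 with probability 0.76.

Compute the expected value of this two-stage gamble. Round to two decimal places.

EV(A) = 0.38 × (-23) + 0.14 × (-6) + 0.34 × 75 + 0.14 × 110 = -8.74 − 0.84 + 25.5 + 15.4 = 31.32
EV(B) = 0.2 × 88 + 0.04 × 79 + 0.76 × 69 = 17.6 + 3.16 + 52.44 = 73.2
Overall = 0.8 × 31.32 + 0.2 × 73.2 = 25.056 + 14.64 = 39.696

$39.70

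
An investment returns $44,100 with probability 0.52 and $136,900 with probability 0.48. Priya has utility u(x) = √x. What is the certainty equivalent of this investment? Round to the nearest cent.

$82,254.24

E[u] = 0.52·√44100 + 0.48·√136900 = 0.52·210 + 0.48·370 = 286.8
CE = (286.8)² = 82254.24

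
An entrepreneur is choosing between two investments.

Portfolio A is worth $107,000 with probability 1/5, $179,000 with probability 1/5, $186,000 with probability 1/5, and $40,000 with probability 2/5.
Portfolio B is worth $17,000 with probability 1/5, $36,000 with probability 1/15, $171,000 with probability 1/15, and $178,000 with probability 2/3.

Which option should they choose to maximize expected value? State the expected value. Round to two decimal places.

Portfolio B ($135,866.67)

Portfolio A = 1/5 × 107000 + 1/5 × 179000 + 1/5 × 186000 + 2/5 × 40000 = 21400 + 35800 + 37200 + 16000 = 110400
Portfolio B = 1/5 × 17000 + 1/15 × 36000 + 1/15 × 171000 + 2/3 × 178000 = 3400 + 2400 + 11400 + 118666.6667 = 135866.6667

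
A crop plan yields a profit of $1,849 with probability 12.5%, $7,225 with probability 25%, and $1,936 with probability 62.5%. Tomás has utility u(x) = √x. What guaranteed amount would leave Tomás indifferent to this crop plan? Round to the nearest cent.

$2,929.52

E[u] = 0.125·√1849 + 0.25·√7225 + 0.625·√1936 = 0.125·43 + 0.25·85 + 0.625·44 = 54.125
CE = (54.125)² = 2929.515625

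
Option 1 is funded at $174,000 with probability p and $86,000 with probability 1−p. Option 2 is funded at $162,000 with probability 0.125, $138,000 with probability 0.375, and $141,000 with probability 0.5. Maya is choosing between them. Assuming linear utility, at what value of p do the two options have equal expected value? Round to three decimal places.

p = 0.642

EV(Option 2) = 0.125 × 162000 + 0.375 × 138000 + 0.5 × 141000 = 20250 + 51750 + 70500 = 142500
p·174000 + (1−p)·86000 = 142500
88000p + 86000 = 142500
p = (142500 − 86000) / 88000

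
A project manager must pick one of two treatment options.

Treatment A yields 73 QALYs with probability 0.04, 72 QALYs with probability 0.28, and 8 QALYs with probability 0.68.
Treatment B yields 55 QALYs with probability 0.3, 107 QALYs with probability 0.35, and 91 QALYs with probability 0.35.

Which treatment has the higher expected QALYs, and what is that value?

Treatment A = 0.04 × 73 + 0.28 × 72 + 0.68 × 8 = 2.92 + 20.16 + 5.44 = 28.52
Treatment B = 0.3 × 55 + 0.35 × 107 + 0.35 × 91 = 16.5 + 37.45 + 31.85 = 85.8

Treatment B (85.8 QALYs)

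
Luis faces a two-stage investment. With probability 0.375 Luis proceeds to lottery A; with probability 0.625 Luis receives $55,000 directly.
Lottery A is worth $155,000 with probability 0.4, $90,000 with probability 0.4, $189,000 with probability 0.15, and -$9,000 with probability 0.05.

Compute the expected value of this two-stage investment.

EV(A) = 0.4 × 155000 + 0.4 × 90000 + 0.15 × 189000 + 0.05 × (-9000) = 62000 + 36000 + 28350 − 450 = 125900
Branch B: 55000 (certain)
Overall = 0.375 × 125900 + 0.625 × 55000 = 47212.5 + 34375 = 81587.5

$81,587.50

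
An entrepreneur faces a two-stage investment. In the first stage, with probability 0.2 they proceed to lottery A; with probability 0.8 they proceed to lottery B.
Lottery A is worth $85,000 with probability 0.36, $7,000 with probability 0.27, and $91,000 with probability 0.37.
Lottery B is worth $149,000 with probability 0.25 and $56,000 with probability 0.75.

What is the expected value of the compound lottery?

$76,632

EV(A) = 0.36 × 85000 + 0.27 × 7000 + 0.37 × 91000 = 30600 + 1890 + 33670 = 66160
EV(B) = 0.25 × 149000 + 0.75 × 56000 = 37250 + 42000 = 79250
Overall = 0.2 × 66160 + 0.8 × 79250 = 13232 + 63400 = 76632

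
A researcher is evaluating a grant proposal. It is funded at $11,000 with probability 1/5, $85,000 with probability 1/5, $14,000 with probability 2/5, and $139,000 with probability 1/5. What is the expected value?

$52,600

EV = 1/5 × 11000 + 1/5 × 85000 + 2/5 × 14000 + 1/5 × 139000 = 2200 + 17000 + 5600 + 27800 = 52600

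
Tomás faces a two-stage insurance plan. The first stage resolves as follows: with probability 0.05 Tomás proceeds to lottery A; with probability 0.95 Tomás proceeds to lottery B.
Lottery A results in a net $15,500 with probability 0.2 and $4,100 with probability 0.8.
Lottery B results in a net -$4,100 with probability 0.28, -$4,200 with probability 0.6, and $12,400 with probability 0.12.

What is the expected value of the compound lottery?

-$1,752

EV(A) = 0.2 × 15500 + 0.8 × 4100 = 3100 + 3280 = 6380
EV(B) = 0.28 × (-4100) + 0.6 × (-4200) + 0.12 × 12400 = -1148 − 2520 + 1488 = -2180
Overall = 0.05 × 6380 + 0.95 × (-2180) = 319 − 2071 = -1752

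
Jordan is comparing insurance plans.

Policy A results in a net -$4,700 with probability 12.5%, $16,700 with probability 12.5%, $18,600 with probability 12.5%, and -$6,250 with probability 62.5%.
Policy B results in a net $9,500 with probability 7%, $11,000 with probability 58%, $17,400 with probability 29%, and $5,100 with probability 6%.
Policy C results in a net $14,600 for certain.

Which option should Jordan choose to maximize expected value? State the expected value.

Policy A = 0.125 × (-4700) + 0.125 × 16700 + 0.125 × 18600 + 0.625 × (-6250) = -587.5 + 2087.5 + 2325 − 3906.25 = -81.25
Policy B = 0.07 × 9500 + 0.58 × 11000 + 0.29 × 17400 + 0.06 × 5100 = 665 + 6380 + 5046 + 306 = 12397
Policy C: 14600 (certain)

Policy C ($14,600)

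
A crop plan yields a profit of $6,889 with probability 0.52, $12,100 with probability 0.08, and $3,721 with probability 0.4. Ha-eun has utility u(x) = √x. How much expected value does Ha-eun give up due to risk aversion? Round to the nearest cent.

E[u] = 0.52·√6889 + 0.08·√12100 + 0.4·√3721 = 0.52·83 + 0.08·110 + 0.4·61 = 76.36
CE = (76.36)² = 5830.8496
Risk premium = EV − CE = 6038.68 − 5830.8496 = 207.8304

$207.83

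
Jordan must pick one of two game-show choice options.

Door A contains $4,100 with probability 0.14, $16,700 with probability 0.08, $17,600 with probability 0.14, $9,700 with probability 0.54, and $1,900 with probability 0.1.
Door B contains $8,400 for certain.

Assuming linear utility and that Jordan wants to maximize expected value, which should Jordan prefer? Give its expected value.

Door A = 0.14 × 4100 + 0.08 × 16700 + 0.14 × 17600 + 0.54 × 9700 + 0.1 × 1900 = 574 + 1336 + 2464 + 5238 + 190 = 9802
Door B: 8400 (certain)

Door A ($9,802)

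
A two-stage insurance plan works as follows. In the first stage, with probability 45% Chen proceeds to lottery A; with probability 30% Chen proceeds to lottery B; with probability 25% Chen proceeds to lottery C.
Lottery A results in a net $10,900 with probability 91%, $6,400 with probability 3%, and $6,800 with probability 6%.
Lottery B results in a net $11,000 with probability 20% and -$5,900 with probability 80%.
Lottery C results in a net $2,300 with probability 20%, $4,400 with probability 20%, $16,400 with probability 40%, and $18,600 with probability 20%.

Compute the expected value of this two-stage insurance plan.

$6,882.55

EV(A) = 0.91 × 10900 + 0.03 × 6400 + 0.06 × 6800 = 9919 + 192 + 408 = 10519
EV(B) = 0.2 × 11000 + 0.8 × (-5900) = 2200 − 4720 = -2520
EV(C) = 0.2 × 2300 + 0.2 × 4400 + 0.4 × 16400 + 0.2 × 18600 = 460 + 880 + 6560 + 3720 = 11620
Overall = 0.45 × 10519 + 0.3 × (-2520) + 0.25 × 11620 = 4733.55 − 756 + 2905 = 6882.55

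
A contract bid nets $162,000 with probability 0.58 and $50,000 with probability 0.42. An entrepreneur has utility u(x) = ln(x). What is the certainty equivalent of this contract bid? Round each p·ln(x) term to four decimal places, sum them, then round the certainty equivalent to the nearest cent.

$98,873.84

E[u] = 0.58·ln(162000) + 0.42·ln(50000) = 6.9573 + 4.5443 = 11.5016
CE = e^11.5016 ≈ 98873.84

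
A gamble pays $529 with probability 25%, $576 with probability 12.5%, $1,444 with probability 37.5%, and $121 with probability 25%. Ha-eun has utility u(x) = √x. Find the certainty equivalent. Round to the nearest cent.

E[u] = 0.25·√529 + 0.125·√576 + 0.375·√1444 + 0.25·√121 = 0.25·23 + 0.125·24 + 0.375·38 + 0.25·11 = 25.75
CE = (25.75)² = 663.0625

$663.06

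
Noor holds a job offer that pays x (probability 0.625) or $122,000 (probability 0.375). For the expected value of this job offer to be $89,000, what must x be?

x = $69,200

0.625·x + 0.375·122000 = 89000
0.625·x = 89000 − 45750 = 43250
x = 43250 / 0.625 = 69200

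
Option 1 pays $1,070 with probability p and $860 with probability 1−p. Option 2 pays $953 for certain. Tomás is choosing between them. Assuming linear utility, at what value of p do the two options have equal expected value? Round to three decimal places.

p·1070 + (1−p)·860 = 953
210p + 860 = 953
p = (953 − 860) / 210

p = 0.443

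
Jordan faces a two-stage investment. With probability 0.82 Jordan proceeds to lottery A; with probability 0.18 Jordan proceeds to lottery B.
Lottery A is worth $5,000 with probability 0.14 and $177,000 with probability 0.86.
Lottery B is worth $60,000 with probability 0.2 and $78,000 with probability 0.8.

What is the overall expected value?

$138,786.40

EV(A) = 0.14 × 5000 + 0.86 × 177000 = 700 + 152220 = 152920
EV(B) = 0.2 × 60000 + 0.8 × 78000 = 12000 + 62400 = 74400
Overall = 0.82 × 152920 + 0.18 × 74400 = 125394.4 + 13392 = 138786.4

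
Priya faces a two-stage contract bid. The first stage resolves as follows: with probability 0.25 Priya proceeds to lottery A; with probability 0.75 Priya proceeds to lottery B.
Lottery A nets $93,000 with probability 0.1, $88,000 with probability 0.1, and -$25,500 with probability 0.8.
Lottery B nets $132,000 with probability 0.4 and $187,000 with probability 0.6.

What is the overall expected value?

$123,175

EV(A) = 0.1 × 93000 + 0.1 × 88000 + 0.8 × (-25500) = 9300 + 8800 − 20400 = -2300
EV(B) = 0.4 × 132000 + 0.6 × 187000 = 52800 + 112200 = 165000
Overall = 0.25 × (-2300) + 0.75 × 165000 = -575 + 123750 = 123175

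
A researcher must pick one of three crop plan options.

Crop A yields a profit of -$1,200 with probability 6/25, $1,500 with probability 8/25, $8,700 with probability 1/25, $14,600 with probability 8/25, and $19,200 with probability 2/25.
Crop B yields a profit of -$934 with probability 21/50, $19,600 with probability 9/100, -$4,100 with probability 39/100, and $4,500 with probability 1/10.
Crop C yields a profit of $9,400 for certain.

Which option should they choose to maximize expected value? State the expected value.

Crop A = 6/25 × (-1200) + 8/25 × 1500 + 1/25 × 8700 + 8/25 × 14600 + 2/25 × 19200 = -288 + 480 + 348 + 4672 + 1536 = 6748
Crop B = 21/50 × (-934) + 9/100 × 19600 + 39/100 × (-4100) + 1/10 × 4500 = -392.28 + 1764 − 1599 + 450 = 222.72
Crop C: 9400 (certain)

Crop C ($9,400)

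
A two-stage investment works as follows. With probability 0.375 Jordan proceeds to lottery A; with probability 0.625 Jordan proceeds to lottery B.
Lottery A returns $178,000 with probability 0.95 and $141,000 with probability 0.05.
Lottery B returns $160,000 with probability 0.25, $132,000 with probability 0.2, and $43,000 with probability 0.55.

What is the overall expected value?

$122,337.50

EV(A) = 0.95 × 178000 + 0.05 × 141000 = 169100 + 7050 = 176150
EV(B) = 0.25 × 160000 + 0.2 × 132000 + 0.55 × 43000 = 40000 + 26400 + 23650 = 90050
Overall = 0.375 × 176150 + 0.625 × 90050 = 66056.25 + 56281.25 = 122337.5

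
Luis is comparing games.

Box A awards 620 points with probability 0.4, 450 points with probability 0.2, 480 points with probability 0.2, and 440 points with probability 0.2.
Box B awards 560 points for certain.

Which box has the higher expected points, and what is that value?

Box B (560 points)

Box A = 0.4 × 620 + 0.2 × 450 + 0.2 × 480 + 0.2 × 440 = 248 + 90 + 96 + 88 = 522
Box B: 560 (certain)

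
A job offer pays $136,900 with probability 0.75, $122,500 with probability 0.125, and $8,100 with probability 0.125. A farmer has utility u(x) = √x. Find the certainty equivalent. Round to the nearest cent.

$110,556.25

E[u] = 0.75·√136900 + 0.125·√122500 + 0.125·√8100 = 0.75·370 + 0.125·350 + 0.125·90 = 332.5
CE = (332.5)² = 110556.25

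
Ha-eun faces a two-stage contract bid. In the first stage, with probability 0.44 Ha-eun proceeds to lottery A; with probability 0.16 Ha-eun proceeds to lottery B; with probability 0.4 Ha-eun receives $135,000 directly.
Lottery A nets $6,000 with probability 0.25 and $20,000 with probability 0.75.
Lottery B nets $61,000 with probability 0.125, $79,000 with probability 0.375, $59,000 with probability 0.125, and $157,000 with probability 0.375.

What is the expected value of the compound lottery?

$77,820

EV(A) = 0.25 × 6000 + 0.75 × 20000 = 1500 + 15000 = 16500
EV(B) = 0.125 × 61000 + 0.375 × 79000 + 0.125 × 59000 + 0.375 × 157000 = 7625 + 29625 + 7375 + 58875 = 103500
Branch C: 135000 (certain)
Overall = 0.44 × 16500 + 0.16 × 103500 + 0.4 × 135000 = 7260 + 16560 + 54000 = 77820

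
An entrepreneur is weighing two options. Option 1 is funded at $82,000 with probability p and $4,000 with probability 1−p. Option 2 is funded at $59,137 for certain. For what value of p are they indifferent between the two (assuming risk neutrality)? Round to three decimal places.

p·82000 + (1−p)·4000 = 59137
78000p + 4000 = 59137
p = (59137 − 4000) / 78000

p = 0.707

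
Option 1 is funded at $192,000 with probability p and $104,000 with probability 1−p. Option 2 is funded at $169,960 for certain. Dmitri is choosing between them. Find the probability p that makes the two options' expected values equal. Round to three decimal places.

p = 0.750

p·192000 + (1−p)·104000 = 169960
88000p + 104000 = 169960
p = (169960 − 104000) / 88000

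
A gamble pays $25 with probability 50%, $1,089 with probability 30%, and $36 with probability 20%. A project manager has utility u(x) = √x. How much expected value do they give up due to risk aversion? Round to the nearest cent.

$161.44

E[u] = 0.5·√25 + 0.3·√1089 + 0.2·√36 = 0.5·5 + 0.3·33 + 0.2·6 = 13.6
CE = (13.6)² = 184.96
Risk premium = EV − CE = 346.4 − 184.96 = 161.44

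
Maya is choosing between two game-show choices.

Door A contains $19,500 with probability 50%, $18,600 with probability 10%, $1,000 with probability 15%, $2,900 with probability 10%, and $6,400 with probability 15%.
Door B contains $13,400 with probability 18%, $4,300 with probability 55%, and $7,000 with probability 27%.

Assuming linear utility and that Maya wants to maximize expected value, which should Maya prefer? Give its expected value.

Door A = 0.5 × 19500 + 0.1 × 18600 + 0.15 × 1000 + 0.1 × 2900 + 0.15 × 6400 = 9750 + 1860 + 150 + 290 + 960 = 13010
Door B = 0.18 × 13400 + 0.55 × 4300 + 0.27 × 7000 = 2412 + 2365 + 1890 = 6667

Door A ($13,010)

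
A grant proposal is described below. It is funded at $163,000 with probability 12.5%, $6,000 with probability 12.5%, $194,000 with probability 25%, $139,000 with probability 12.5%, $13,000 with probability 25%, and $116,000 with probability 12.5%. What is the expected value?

$104,750

EV = 0.125 × 163000 + 0.125 × 6000 + 0.25 × 194000 + 0.125 × 139000 + 0.25 × 13000 + 0.125 × 116000 = 20375 + 750 + 48500 + 17375 + 3250 + 14500 = 104750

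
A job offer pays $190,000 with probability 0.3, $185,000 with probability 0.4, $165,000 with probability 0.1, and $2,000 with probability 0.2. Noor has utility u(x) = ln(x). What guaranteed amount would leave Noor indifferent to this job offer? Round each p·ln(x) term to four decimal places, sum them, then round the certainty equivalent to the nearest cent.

$74,548.11

E[u] = 0.3·ln(190000) + 0.4·ln(185000) + 0.1·ln(165000) + 0.2·ln(2000) = 3.6464 + 4.8512 + 1.2014 + 1.5202 = 11.2192
CE = e^11.2192 ≈ 74548.11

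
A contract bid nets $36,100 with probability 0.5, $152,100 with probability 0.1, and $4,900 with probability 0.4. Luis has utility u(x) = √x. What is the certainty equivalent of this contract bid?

$26,244

E[u] = 0.5·√36100 + 0.1·√152100 + 0.4·√4900 = 0.5·190 + 0.1·390 + 0.4·70 = 162
CE = (162)² = 26244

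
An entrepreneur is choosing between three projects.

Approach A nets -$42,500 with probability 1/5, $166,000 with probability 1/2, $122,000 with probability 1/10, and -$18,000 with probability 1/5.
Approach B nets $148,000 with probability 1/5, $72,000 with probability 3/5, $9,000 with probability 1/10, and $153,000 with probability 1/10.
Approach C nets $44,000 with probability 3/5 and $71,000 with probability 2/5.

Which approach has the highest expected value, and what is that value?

Approach A = 1/5 × (-42500) + 1/2 × 166000 + 1/10 × 122000 + 1/5 × (-18000) = -8500 + 83000 + 12200 − 3600 = 83100
Approach B = 1/5 × 148000 + 3/5 × 72000 + 1/10 × 9000 + 1/10 × 153000 = 29600 + 43200 + 900 + 15300 = 89000
Approach C = 3/5 × 44000 + 2/5 × 71000 = 26400 + 28400 = 54800

Approach B ($89,000)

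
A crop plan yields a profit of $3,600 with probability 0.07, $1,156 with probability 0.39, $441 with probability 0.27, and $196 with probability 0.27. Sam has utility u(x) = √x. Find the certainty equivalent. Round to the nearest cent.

$724.15

E[u] = 0.07·√3600 + 0.39·√1156 + 0.27·√441 + 0.27·√196 = 0.07·60 + 0.39·34 + 0.27·21 + 0.27·14 = 26.91
CE = (26.91)² = 724.1481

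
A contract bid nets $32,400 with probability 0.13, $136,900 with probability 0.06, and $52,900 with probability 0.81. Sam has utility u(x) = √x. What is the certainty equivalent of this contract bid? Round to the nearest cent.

E[u] = 0.13·√32400 + 0.06·√136900 + 0.81·√52900 = 0.13·180 + 0.06·370 + 0.81·230 = 231.9
CE = (231.9)² = 53777.61

$53,777.61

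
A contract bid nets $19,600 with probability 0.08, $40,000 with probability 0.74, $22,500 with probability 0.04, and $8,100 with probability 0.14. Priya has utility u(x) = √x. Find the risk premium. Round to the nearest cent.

$1,589.16

E[u] = 0.08·√19600 + 0.74·√40000 + 0.04·√22500 + 0.14·√8100 = 0.08·140 + 0.74·200 + 0.04·150 + 0.14·90 = 177.8
CE = (177.8)² = 31612.84
Risk premium = EV − CE = 33202 − 31612.84 = 1589.16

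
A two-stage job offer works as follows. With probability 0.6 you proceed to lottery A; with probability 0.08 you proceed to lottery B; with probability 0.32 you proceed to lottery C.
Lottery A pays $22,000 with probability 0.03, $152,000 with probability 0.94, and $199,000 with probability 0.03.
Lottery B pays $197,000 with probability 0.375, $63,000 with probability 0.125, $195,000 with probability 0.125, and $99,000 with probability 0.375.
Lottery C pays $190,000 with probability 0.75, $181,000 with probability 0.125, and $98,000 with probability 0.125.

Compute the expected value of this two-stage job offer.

$157,926

EV(A) = 0.03 × 22000 + 0.94 × 152000 + 0.03 × 199000 = 660 + 142880 + 5970 = 149510
EV(B) = 0.375 × 197000 + 0.125 × 63000 + 0.125 × 195000 + 0.375 × 99000 = 73875 + 7875 + 24375 + 37125 = 143250
EV(C) = 0.75 × 190000 + 0.125 × 181000 + 0.125 × 98000 = 142500 + 22625 + 12250 = 177375
Overall = 0.6 × 149510 + 0.08 × 143250 + 0.32 × 177375 = 89706 + 11460 + 56760 = 157926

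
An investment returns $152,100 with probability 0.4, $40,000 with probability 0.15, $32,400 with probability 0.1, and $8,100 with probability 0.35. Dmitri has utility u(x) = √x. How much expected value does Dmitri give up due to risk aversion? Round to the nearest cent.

E[u] = 0.4·√152100 + 0.15·√40000 + 0.1·√32400 + 0.35·√8100 = 0.4·390 + 0.15·200 + 0.1·180 + 0.35·90 = 235.5
CE = (235.5)² = 55460.25
Risk premium = EV − CE = 72915 − 55460.25 = 17454.75

$17,454.75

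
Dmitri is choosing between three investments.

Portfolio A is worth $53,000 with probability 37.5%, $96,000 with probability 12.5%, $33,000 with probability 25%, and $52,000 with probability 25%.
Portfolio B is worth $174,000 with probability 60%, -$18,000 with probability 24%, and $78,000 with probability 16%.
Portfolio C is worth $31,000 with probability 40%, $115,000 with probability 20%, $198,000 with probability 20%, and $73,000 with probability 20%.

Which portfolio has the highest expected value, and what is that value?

Portfolio A = 0.375 × 53000 + 0.125 × 96000 + 0.25 × 33000 + 0.25 × 52000 = 19875 + 12000 + 8250 + 13000 = 53125
Portfolio B = 0.6 × 174000 + 0.24 × (-18000) + 0.16 × 78000 = 104400 − 4320 + 12480 = 112560
Portfolio C = 0.4 × 31000 + 0.2 × 115000 + 0.2 × 198000 + 0.2 × 73000 = 12400 + 23000 + 39600 + 14600 = 89600

Portfolio B ($112,560)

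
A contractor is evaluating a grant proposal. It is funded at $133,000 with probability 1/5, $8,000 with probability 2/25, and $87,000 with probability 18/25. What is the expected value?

$89,880

EV = 1/5 × 133000 + 2/25 × 8000 + 18/25 × 87000 = 26600 + 640 + 62640 = 89880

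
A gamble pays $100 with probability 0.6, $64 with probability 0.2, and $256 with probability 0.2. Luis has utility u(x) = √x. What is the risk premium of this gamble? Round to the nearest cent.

$7.36

E[u] = 0.6·√100 + 0.2·√64 + 0.2·√256 = 0.6·10 + 0.2·8 + 0.2·16 = 10.8
CE = (10.8)² = 116.64
Risk premium = EV − CE = 124 − 116.64 = 7.36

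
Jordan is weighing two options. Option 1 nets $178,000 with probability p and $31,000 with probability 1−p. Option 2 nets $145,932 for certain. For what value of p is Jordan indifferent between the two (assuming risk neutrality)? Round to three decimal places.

p = 0.782

p·178000 + (1−p)·31000 = 145932
147000p + 31000 = 145932
p = (145932 − 31000) / 147000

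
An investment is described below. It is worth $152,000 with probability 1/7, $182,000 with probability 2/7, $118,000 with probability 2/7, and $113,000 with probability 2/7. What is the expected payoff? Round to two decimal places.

EV = 1/7 × 152000 + 2/7 × 182000 + 2/7 × 118000 + 2/7 × 113000 = 21714.2857 + 52000 + 33714.2857 + 32285.7143 = 139714.2857

$139,714.29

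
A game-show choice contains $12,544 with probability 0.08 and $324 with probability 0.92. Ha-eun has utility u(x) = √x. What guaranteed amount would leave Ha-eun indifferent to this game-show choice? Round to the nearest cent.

$651.27

E[u] = 0.08·√12544 + 0.92·√324 = 0.08·112 + 0.92·18 = 25.52
CE = (25.52)² = 651.2704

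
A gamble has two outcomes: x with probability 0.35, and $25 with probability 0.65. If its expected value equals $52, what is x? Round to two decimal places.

0.35·x + 0.65·25 = 52
0.35·x = 52 − 16.25 = 35.75
x = 35.75 / 0.35 = 102.1429

x = $102.14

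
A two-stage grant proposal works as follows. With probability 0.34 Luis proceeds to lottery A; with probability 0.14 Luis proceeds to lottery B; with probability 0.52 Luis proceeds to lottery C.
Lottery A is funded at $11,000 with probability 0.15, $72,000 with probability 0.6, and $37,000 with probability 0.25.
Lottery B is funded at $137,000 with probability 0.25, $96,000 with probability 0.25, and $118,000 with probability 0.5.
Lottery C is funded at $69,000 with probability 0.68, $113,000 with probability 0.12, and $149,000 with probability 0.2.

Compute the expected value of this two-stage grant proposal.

EV(A) = 0.15 × 11000 + 0.6 × 72000 + 0.25 × 37000 = 1650 + 43200 + 9250 = 54100
EV(B) = 0.25 × 137000 + 0.25 × 96000 + 0.5 × 118000 = 34250 + 24000 + 59000 = 117250
EV(C) = 0.68 × 69000 + 0.12 × 113000 + 0.2 × 149000 = 46920 + 13560 + 29800 = 90280
Overall = 0.34 × 54100 + 0.14 × 117250 + 0.52 × 90280 = 18394 + 16415 + 46945.6 = 81754.6

$81,754.60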